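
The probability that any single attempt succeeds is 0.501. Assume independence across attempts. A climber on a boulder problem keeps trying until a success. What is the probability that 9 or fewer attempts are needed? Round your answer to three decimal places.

0.998

Y = number of attempts to the first success; geometric, p = 0.501.
P(Y ≤ 9) = 1 − (1−p)^9 = 1 − 0.00192 = 0.99808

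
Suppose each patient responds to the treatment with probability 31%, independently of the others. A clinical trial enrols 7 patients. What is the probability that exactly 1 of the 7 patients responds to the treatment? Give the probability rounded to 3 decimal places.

X ~ Binomial(n=7, p=0.31).
P(X=1) = C(7,1) · p^1 · (1−p)^6
= 7 · 0.31 · 0.10792 = 0.23418

0.234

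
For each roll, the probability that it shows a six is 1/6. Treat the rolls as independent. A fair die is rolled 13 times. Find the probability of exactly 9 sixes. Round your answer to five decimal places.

0.00003

X ~ Binomial(n=13, p=0.166667).
P(X=9) = C(13,9) · p^9 · (1−p)^4
= 715 · 9.9229e-08 · 0.48225 = 0.0000342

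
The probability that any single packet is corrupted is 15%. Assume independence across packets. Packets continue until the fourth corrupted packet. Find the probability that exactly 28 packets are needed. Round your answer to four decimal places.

0.0300

Y = trial on which the fourth success occurs; negative binomial, r=4, p=0.15.
P(Y=28) = C(27,3) · p^4 · (1−p)^24
= 2925 · 0.00050625 · 0.020233 = 0.029960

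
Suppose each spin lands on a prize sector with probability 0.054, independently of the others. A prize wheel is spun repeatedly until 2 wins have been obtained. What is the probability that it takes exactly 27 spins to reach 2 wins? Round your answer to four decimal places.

Y = trial on which the second success occurs; negative binomial, r=2, p=0.054.
P(Y=27) = C(26,1) · p^2 · (1−p)^25
= 26 · 0.002916 · 0.24962 = 0.018925

0.0189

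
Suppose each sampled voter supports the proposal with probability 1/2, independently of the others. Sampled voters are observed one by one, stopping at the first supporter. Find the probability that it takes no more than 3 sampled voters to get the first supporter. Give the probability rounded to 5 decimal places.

0.87500

Y = number of sampled voters to the first success; geometric, p = 0.50.
P(Y ≤ 3) = 1 − (1−p)^3 = 1 − 0.1250000 = 0.8750000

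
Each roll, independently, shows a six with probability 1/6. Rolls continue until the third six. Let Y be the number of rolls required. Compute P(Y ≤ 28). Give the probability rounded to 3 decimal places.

0.868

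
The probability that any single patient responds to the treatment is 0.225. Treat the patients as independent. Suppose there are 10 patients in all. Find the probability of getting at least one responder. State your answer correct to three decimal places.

P(at least one) = 1 − P(none) = 1 − (1 − 0.225)^10
= 1 − 0.07817 = 0.92183

0.922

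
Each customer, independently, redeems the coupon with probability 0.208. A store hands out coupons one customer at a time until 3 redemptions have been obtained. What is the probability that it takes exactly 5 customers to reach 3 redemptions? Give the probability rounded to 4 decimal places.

Y = trial on which the third success occurs; negative binomial, r=3, p=0.208.
P(Y=5) = C(4,2) · p^3 · (1−p)^2
= 6 · 0.0089989 · 0.62726 = 0.033868

0.0339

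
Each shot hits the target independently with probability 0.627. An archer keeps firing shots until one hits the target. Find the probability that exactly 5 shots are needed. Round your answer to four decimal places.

0.0121

Geometric (trials to first success), p = 0.627.
P(Y = 5) = (1−p)^4 · p = 0.019357 · 0.627 = 0.012137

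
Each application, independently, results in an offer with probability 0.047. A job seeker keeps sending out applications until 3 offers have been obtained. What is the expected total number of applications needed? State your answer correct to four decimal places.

Y = total applications until the third success; negative binomial with r=3, p=0.047.
E[Y] = r / p = 3 / 0.047 = 63.829787

63.8298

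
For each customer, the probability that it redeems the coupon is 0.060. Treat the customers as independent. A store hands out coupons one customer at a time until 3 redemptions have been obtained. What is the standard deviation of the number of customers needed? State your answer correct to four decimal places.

27.9881

Y = total customers until the third success; negative binomial with r=3, p=0.06.
SD(Y) = √[r(1−p)/p²] = √(783.333333) = 27.988093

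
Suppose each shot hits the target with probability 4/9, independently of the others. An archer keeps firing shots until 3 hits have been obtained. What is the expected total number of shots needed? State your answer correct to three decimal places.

6.750

Y = total shots until the third success; negative binomial with r=3, p=0.444444.
E[Y] = r / p = 3 / 0.444444 = 6.75000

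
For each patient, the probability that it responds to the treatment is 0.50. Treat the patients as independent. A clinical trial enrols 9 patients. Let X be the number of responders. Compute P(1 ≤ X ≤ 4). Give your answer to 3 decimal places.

X ~ Binomial(9, 0.50); P(1 ≤ X ≤ 4) = Σ C(9,k) p^k (1−p)^(9−k) over k:
  k=1: C(9,1)·0.50^1·0.50^8 = 0.01758
  k=2: C(9,2)·0.50^2·0.50^7 = 0.07031
  k=3: C(9,3)·0.50^3·0.50^6 = 0.16406
  k=4: C(9,4)·0.50^4·0.50^5 = 0.24609
Total = 0.49805

0.498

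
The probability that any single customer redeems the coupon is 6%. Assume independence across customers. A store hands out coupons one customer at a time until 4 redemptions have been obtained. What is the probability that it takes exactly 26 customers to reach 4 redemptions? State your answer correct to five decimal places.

0.00764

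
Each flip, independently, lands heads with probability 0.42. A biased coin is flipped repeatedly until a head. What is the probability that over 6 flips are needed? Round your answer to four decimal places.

Y = number of flips to the first success; geometric, p = 0.42.
P(Y > 6) = P(first 6 all fail) = (1−p)^6 = 0.038069

0.0381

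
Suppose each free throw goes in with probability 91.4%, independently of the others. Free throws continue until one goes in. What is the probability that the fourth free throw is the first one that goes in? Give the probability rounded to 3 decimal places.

0.001

Geometric (trials to first success), p = 0.914.
P(Y = 4) = (1−p)^3 · p = 0.00063606 · 0.914 = 0.00058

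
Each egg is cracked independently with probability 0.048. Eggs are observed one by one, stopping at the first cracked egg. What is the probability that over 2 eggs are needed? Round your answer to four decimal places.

0.9063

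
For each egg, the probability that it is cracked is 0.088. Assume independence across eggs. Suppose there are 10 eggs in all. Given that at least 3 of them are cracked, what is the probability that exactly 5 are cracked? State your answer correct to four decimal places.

X ~ Binomial(10, 0.088). Want P(X=5 | X≥3) = P(X=5) / P(X≥3).
P(X=5) = C(10,5)·0.088^5·0.912^5 = 0.000839
P(X≥3) = 1 − 0.398060 − 0.384093 − 0.166777 = 0.051070
Ratio = 0.000839 / 0.051070 = 0.016429

0.0164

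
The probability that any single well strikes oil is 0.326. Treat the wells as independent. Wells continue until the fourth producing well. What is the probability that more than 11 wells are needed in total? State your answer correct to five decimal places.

Needing more than 11 wells ⇔ fewer than 4 successes in the first 11. With X ~ Binomial(11, 0.326), P(Y > 11) = P(X ≤ 3).
  k=0: C(11,0)·0.326^0·0.674^11 = 0.0130394
  k=1: C(11,1)·0.326^1·0.674^10 = 0.0693760
  k=2: C(11,2)·0.326^2·0.674^9 = 0.1677788
  k=3: C(11,3)·0.326^3·0.674^8 = 0.2434534
P(X ≤ 3) = 0.4936476

0.49365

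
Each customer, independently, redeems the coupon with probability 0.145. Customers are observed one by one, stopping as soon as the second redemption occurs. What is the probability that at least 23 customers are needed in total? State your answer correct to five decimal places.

0.15073

Needing more than 22 customers ⇔ fewer than 2 successes in the first 22. With X ~ Binomial(22, 0.145), P(Y > 22) = P(X ≤ 1).
  k=0: C(22,0)·0.145^0·0.855^22 = 0.0318606
  k=1: C(22,1)·0.145^1·0.855^21 = 0.1188719
P(X ≤ 1) = 0.1507325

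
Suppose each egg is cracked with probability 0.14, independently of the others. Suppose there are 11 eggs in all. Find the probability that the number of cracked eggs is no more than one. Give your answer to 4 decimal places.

X ~ Binomial(11, 0.14); P(X ≤ 1) = Σ C(11,k) p^k (1−p)^(11−k) over k:
  k=0: C(11,0)·0.14^0·0.86^11 = 0.190319
  k=1: C(11,1)·0.14^1·0.86^10 = 0.340804
Total = 0.531124

0.5311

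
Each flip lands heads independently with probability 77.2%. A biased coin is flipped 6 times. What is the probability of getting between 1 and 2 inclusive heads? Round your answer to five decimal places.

0.02701

X ~ Binomial(6, 0.772); P(1 ≤ X ≤ 2) = Σ C(6,k) p^k (1−p)^(6−k) over k:
  k=1: C(6,1)·0.772^1·0.228^5 = 0.0028539
  k=2: C(6,2)·0.772^2·0.228^4 = 0.0241582
Total = 0.0270122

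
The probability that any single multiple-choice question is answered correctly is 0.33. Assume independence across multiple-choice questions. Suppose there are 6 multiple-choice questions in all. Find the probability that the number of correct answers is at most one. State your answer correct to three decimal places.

0.358

X ~ Binomial(6, 0.33); P(X ≤ 1) = Σ C(6,k) p^k (1−p)^(6−k) over k:
  k=0: C(6,0)·0.33^0·0.67^6 = 0.09046
  k=1: C(6,1)·0.33^1·0.67^5 = 0.26732
Total = 0.35778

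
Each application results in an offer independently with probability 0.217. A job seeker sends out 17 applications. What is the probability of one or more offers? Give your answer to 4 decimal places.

P(at least one) = 1 − P(none) = 1 − (1 − 0.217)^17
= 1 − 0.015630 = 0.984370

0.9844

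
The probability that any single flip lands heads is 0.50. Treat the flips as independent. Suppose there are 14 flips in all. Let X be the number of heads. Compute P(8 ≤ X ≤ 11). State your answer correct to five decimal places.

0.38879

X ~ Binomial(14, 0.50); P(8 ≤ X ≤ 11) = Σ C(14,k) p^k (1−p)^(14−k) over k:
  k=8: C(14,8)·0.50^8·0.50^6 = 0.1832886
  k=9: C(14,9)·0.50^9·0.50^5 = 0.1221924
  k=10: C(14,10)·0.50^10·0.50^4 = 0.0610962
  k=11: C(14,11)·0.50^11·0.50^3 = 0.0222168
Total = 0.3887939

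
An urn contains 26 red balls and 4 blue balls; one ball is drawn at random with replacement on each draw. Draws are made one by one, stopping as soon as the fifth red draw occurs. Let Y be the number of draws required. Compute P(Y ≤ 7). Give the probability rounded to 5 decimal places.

Finishing within 7 draws ⇔ at least 5 successes in the first 7. With X ~ Binomial(7, 0.866667), P(Y ≤ 7) = 1 − P(X ≤ 4).
  k=0: C(7,0)·0.866667^0·0.133333^7 = 0.0000007
  k=1: C(7,1)·0.866667^1·0.133333^6 = 0.0000341
  k=2: C(7,2)·0.866667^2·0.133333^5 = 0.0006647
  k=3: C(7,3)·0.866667^3·0.133333^4 = 0.0072008
  k=4: C(7,4)·0.866667^4·0.133333^3 = 0.0468050
1 − 0.0547053 = 0.9452947

0.94529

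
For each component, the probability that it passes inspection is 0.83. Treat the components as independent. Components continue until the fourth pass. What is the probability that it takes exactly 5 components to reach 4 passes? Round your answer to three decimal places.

Y = trial on which the fourth success occurs; negative binomial, r=4, p=0.83.
P(Y=5) = C(4,3) · p^4 · (1−p)^1
= 4 · 0.47458 · 0.17 = 0.32272

0.323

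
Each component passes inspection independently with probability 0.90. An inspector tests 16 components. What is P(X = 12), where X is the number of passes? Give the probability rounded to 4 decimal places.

0.0514

X ~ Binomial(n=16, p=0.90).
P(X=12) = C(16,12) · p^12 · (1−p)^4
= 1820 · 0.28243 · 0.0001 = 0.051402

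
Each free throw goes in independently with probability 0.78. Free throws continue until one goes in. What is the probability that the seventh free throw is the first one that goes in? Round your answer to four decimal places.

Geometric (trials to first success), p = 0.78.
P(Y = 7) = (1−p)^6 · p = 0.00011338 · 0.78 = 0.000088

0.0001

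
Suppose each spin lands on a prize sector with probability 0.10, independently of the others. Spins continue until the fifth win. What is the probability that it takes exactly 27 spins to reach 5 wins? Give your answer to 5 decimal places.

0.01472

Y = trial on which the fifth success occurs; negative binomial, r=5, p=0.10.
P(Y=27) = C(26,4) · p^5 · (1−p)^22
= 14950 · 1e-05 · 0.098477 = 0.0147223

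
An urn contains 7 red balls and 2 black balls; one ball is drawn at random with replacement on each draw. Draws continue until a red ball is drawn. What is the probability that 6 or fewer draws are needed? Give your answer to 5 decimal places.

0.99988

Y = number of draws to the first success; geometric, p = 0.777778.
P(Y ≤ 6) = 1 − (1−p)^6 = 1 − 0.0001204 = 0.9998796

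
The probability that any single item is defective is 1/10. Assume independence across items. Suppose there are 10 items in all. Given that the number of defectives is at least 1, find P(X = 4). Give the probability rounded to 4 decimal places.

0.0171

X ~ Binomial(10, 0.10). Want P(X=4 | X≥1) = P(X=4) / P(X≥1).
P(X=4) = C(10,4)·0.10^4·0.90^6 = 0.011160
P(X≥1) = 1 − 0.348678 = 0.651322
Ratio = 0.011160 / 0.651322 = 0.017135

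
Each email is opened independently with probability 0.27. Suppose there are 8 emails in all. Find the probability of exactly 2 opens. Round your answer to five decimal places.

0.30890

X ~ Binomial(n=8, p=0.27).
P(X=2) = C(8,2) · p^2 · (1−p)^6
= 28 · 0.0729 · 0.15133 = 0.3089034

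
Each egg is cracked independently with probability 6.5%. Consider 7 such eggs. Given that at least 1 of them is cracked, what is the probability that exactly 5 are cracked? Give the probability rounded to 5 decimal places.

X ~ Binomial(7, 0.065). Want P(X=5 | X≥1) = P(X=5) / P(X≥1).
P(X=5) = C(7,5)·0.065^5·0.935^2 = 0.0000213
P(X≥1) = 1 − 0.6247141 = 0.3752859
Ratio = 0.0000213 / 0.3752859 = 0.0000568

0.00006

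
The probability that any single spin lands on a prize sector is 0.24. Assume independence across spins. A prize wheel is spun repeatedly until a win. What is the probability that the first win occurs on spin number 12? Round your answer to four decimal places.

Geometric (trials to first success), p = 0.24.
P(Y = 12) = (1−p)^11 · p = 0.04886 · 0.24 = 0.011726

0.0117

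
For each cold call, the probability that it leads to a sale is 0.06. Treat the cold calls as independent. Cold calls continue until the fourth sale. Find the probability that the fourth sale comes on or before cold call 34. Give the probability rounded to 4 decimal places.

0.1446

Finishing within 34 cold calls ⇔ at least 4 successes in the first 34. With X ~ Binomial(34, 0.06), P(Y ≤ 34) = 1 − P(X ≤ 3).
  k=0: C(34,0)·0.06^0·0.94^34 = 0.121996
  k=1: C(34,1)·0.06^1·0.94^33 = 0.264758
  k=2: C(34,2)·0.06^2·0.94^32 = 0.278841
  k=3: C(34,3)·0.06^3·0.94^31 = 0.189849
1 − 0.855445 = 0.144555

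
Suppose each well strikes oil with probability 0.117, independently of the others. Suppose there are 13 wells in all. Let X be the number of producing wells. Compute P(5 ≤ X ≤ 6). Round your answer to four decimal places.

0.0123

X ~ Binomial(13, 0.117); P(5 ≤ X ≤ 6) = Σ C(13,k) p^k (1−p)^(13−k) over k:
  k=5: C(13,5)·0.117^5·0.883^8 = 0.010428
  k=6: C(13,6)·0.117^6·0.883^7 = 0.001842
Total = 0.012270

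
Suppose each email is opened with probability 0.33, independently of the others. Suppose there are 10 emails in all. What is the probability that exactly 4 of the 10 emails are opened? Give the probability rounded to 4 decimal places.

X ~ Binomial(n=10, p=0.33).
P(X=4) = C(10,4) · p^4 · (1−p)^6
= 210 · 0.011859 · 0.090458 = 0.225281

0.2253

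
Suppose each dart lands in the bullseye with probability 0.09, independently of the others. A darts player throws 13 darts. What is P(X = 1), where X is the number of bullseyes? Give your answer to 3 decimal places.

0.377

X ~ Binomial(n=13, p=0.09).
P(X=1) = C(13,1) · p^1 · (1−p)^12
= 13 · 0.09 · 0.32248 = 0.37730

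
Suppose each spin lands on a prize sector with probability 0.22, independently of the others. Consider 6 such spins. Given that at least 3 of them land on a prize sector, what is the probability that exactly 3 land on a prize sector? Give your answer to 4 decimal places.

0.8087

X ~ Binomial(6, 0.22). Want P(X=3 | X≥3) = P(X=3) / P(X≥3).
P(X=3) = C(6,3)·0.22^3·0.78^3 = 0.101061
P(X≥3) = 1 − 0.225200 − 0.381107 − 0.268729 = 0.124964
Ratio = 0.101061 / 0.124964 = 0.808717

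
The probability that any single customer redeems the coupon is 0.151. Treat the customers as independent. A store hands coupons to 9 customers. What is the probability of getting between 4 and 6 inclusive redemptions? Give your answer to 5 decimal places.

X ~ Binomial(9, 0.151); P(4 ≤ X ≤ 6) = Σ C(9,k) p^k (1−p)^(9−k) over k:
  k=4: C(9,4)·0.151^4·0.849^5 = 0.0288946
  k=5: C(9,5)·0.151^5·0.849^4 = 0.0051391
  k=6: C(9,6)·0.151^6·0.849^3 = 0.0006093
Total = 0.0346430

0.03464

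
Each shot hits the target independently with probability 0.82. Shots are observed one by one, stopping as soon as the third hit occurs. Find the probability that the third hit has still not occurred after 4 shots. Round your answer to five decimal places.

Needing more than 4 shots ⇔ fewer than 3 successes in the first 4. With X ~ Binomial(4, 0.82), P(Y > 4) = P(X ≤ 2).
  k=0: C(4,0)·0.82^0·0.18^4 = 0.0010498
  k=1: C(4,1)·0.82^1·0.18^3 = 0.0191290
  k=2: C(4,2)·0.82^2·0.18^2 = 0.1307146
P(X ≤ 2) = 0.1508933

0.15089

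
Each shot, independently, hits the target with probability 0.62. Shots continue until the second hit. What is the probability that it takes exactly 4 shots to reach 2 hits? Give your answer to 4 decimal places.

Y = trial on which the second success occurs; negative binomial, r=2, p=0.62.
P(Y=4) = C(3,1) · p^2 · (1−p)^2
= 3 · 0.3844 · 0.1444 = 0.166522

0.1665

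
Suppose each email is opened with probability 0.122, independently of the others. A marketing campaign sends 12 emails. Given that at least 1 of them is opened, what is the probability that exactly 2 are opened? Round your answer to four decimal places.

0.3385

X ~ Binomial(12, 0.122). Want P(X=2 | X≥1) = P(X=2) / P(X≥1).
P(X=2) = C(12,2)·0.122^2·0.878^10 = 0.267429
P(X≥1) = 1 − 0.209862 = 0.790138
Ratio = 0.267429 / 0.790138 = 0.338459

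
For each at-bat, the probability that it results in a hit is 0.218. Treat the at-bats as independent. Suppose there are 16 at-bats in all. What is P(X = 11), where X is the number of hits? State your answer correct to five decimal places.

0.00007

X ~ Binomial(n=16, p=0.218).
P(X=11) = C(16,11) · p^11 · (1−p)^5
= 4368 · 5.2847e-08 · 0.29244 = 0.0000675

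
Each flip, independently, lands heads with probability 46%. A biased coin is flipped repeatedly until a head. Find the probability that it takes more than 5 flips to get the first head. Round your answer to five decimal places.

0.04592

Y = number of flips to the first success; geometric, p = 0.46.
P(Y > 5) = P(first 5 all fail) = (1−p)^5 = 0.0459165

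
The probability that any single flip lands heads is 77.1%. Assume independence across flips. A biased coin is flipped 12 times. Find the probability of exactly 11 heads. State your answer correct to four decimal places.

X ~ Binomial(n=12, p=0.771).
P(X=11) = C(12,11) · p^11 · (1−p)^1
= 12 · 0.057227 · 0.229 = 0.157259

0.1573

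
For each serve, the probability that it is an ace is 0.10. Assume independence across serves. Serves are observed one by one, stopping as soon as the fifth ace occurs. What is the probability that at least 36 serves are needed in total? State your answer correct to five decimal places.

0.73075

Needing more than 35 serves ⇔ fewer than 5 successes in the first 35. With X ~ Binomial(35, 0.10), P(Y > 35) = P(X ≤ 4).
  k=0: C(35,0)·0.10^0·0.90^35 = 0.0250316
  k=1: C(35,1)·0.10^1·0.90^34 = 0.0973449
  k=2: C(35,2)·0.10^2·0.90^33 = 0.1838738
  k=3: C(35,3)·0.10^3·0.90^32 = 0.2247346
  k=4: C(35,4)·0.10^4·0.90^31 = 0.1997641
P(X ≤ 4) = 0.7307490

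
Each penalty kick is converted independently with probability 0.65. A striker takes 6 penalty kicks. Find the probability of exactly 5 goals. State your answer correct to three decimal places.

0.244

X ~ Binomial(n=6, p=0.65).
P(X=5) = C(6,5) · p^5 · (1−p)^1
= 6 · 0.11603 · 0.35 = 0.24366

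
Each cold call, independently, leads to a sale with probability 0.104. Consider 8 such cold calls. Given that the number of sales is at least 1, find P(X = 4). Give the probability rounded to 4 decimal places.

0.0090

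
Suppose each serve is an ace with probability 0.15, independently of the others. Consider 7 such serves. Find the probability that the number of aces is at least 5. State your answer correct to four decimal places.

0.0012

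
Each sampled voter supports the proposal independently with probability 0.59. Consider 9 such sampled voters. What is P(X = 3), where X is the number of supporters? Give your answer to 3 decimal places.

X ~ Binomial(n=9, p=0.59).
P(X=3) = C(9,3) · p^3 · (1−p)^6
= 84 · 0.20538 · 0.0047501 = 0.08195

0.082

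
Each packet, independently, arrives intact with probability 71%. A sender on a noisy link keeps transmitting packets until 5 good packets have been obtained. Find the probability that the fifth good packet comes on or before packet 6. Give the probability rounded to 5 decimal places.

0.44204

Finishing within 6 packets ⇔ at least 5 successes in the first 6. With X ~ Binomial(6, 0.71), P(Y ≤ 6) = 1 − P(X ≤ 4).
  k=0: C(6,0)·0.71^0·0.29^6 = 0.0005948
  k=1: C(6,1)·0.71^1·0.29^5 = 0.0087377
  k=2: C(6,2)·0.71^2·0.29^4 = 0.0534811
  k=3: C(6,3)·0.71^3·0.29^3 = 0.1745818
  k=4: C(6,4)·0.71^4·0.29^2 = 0.3205684
1 − 0.5579638 = 0.4420362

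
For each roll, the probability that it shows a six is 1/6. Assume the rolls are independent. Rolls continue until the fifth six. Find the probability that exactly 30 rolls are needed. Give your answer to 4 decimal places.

Y = trial on which the fifth success occurs; negative binomial, r=5, p=0.166667.
P(Y=30) = C(29,4) · p^5 · (1−p)^25
= 23751 · 0.0001286 · 0.010483 = 0.032018

0.0320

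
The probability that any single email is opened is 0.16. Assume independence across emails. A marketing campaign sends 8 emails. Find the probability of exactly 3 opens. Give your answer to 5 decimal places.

0.09593

X ~ Binomial(n=8, p=0.16).
P(X=3) = C(8,3) · p^3 · (1−p)^5
= 56 · 0.004096 · 0.41821 = 0.0959278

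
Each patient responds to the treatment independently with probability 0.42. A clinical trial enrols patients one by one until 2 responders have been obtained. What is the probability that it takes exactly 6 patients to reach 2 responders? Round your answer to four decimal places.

0.0998

Y = trial on which the second success occurs; negative binomial, r=2, p=0.42.
P(Y=6) = C(5,1) · p^2 · (1−p)^4
= 5 · 0.1764 · 0.11316 = 0.099811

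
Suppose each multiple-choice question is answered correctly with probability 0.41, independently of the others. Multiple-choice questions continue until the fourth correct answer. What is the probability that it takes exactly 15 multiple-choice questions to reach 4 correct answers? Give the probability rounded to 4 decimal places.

0.0310

Y = trial on which the fourth success occurs; negative binomial, r=4, p=0.41.
P(Y=15) = C(14,3) · p^4 · (1−p)^11
= 364 · 0.028258 · 0.0030156 = 0.031018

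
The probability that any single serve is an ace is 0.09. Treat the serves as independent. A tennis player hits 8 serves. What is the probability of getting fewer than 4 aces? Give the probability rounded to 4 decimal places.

0.9966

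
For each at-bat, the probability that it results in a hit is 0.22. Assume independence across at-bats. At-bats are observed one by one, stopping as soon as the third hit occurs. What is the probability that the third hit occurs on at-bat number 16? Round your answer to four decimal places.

0.0442

Y = trial on which the third success occurs; negative binomial, r=3, p=0.22.
P(Y=16) = C(15,2) · p^3 · (1−p)^13
= 105 · 0.010648 · 0.039558 = 0.044227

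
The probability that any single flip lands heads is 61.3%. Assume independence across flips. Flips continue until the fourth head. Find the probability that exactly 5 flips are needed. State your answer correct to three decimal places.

0.219

Y = trial on which the fourth success occurs; negative binomial, r=4, p=0.613.
P(Y=5) = C(4,3) · p^4 · (1−p)^1
= 4 · 0.1412 · 0.387 = 0.21858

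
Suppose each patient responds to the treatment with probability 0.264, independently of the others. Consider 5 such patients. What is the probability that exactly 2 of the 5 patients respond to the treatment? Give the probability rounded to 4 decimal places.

0.2779

X ~ Binomial(n=5, p=0.264).
P(X=2) = C(5,2) · p^2 · (1−p)^3
= 10 · 0.069696 · 0.39869 = 0.277870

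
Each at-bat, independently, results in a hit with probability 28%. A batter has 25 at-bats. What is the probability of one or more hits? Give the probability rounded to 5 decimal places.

P(at least one) = 1 − P(none) = 1 − (1 − 0.28)^25
= 1 − 0.0002712 = 0.9997288

0.99973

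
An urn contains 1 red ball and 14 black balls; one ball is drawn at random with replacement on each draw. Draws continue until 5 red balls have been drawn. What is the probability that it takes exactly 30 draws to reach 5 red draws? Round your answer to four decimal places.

0.0056

Y = trial on which the fifth success occurs; negative binomial, r=5, p=0.066667.
P(Y=30) = C(29,4) · p^5 · (1−p)^25
= 23751 · 1.3169e-06 · 0.1782 = 0.005574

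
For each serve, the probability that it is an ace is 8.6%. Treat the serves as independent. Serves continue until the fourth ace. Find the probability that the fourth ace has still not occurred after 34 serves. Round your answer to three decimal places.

0.665

Needing more than 34 serves ⇔ fewer than 4 successes in the first 34. With X ~ Binomial(34, 0.086), P(Y > 34) = P(X ≤ 3).
  k=0: C(34,0)·0.086^0·0.914^34 = 0.04701
  k=1: C(34,1)·0.086^1·0.914^33 = 0.15038
  k=2: C(34,2)·0.086^2·0.914^32 = 0.23347
  k=3: C(34,3)·0.086^3·0.914^31 = 0.23433
P(X ≤ 3) = 0.66519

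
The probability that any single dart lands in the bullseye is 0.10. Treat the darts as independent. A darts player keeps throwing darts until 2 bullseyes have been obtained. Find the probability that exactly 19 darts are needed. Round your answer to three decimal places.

Y = trial on which the second success occurs; negative binomial, r=2, p=0.10.
P(Y=19) = C(18,1) · p^2 · (1−p)^17
= 18 · 0.01 · 0.16677 = 0.03002

0.030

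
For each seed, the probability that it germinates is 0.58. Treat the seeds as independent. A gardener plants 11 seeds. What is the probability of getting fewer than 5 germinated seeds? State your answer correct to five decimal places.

0.12595

X ~ Binomial(11, 0.58); P(X ≤ 4) = Σ C(11,k) p^k (1−p)^(11−k) over k:
  k=0: C(11,0)·0.58^0·0.42^11 = 0.0000717
  k=1: C(11,1)·0.58^1·0.42^10 = 0.0010897
  k=2: C(11,2)·0.58^2·0.42^9 = 0.0075242
  k=3: C(11,3)·0.58^3·0.42^8 = 0.0311718
  k=4: C(11,4)·0.58^4·0.42^7 = 0.0860936
Total = 0.1259511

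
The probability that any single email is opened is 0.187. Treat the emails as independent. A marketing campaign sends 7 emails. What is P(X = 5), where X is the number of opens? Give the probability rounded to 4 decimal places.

0.0032

X ~ Binomial(n=7, p=0.187).
P(X=5) = C(7,5) · p^5 · (1−p)^2
= 21 · 0.00022867 · 0.66097 = 0.003174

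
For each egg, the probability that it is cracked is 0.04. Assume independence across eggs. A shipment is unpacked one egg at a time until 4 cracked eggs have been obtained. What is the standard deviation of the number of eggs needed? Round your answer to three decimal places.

48.990

Y = total eggs until the fourth success; negative binomial with r=4, p=0.04.
SD(Y) = √[r(1−p)/p²] = √(2400.00000) = 48.98979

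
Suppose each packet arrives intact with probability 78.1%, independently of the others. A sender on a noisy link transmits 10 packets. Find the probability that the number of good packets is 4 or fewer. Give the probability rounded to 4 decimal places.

0.0102

X ~ Binomial(10, 0.781); P(X ≤ 4) = Σ C(10,k) p^k (1−p)^(10−k) over k:
  k=0: C(10,0)·0.781^0·0.219^10 = 0.000000
  k=1: C(10,1)·0.781^1·0.219^9 = 0.000009
  k=2: C(10,2)·0.781^2·0.219^8 = 0.000145
  k=3: C(10,3)·0.781^3·0.219^7 = 0.001381
  k=4: C(10,4)·0.781^4·0.219^6 = 0.008620
Total = 0.010155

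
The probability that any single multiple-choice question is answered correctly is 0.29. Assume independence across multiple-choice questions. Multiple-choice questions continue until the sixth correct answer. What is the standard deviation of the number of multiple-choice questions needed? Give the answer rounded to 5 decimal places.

7.11716

Y = total multiple-choice questions until the sixth success; negative binomial with r=6, p=0.29.
SD(Y) = √[r(1−p)/p²] = √(50.6539834) = 7.1171612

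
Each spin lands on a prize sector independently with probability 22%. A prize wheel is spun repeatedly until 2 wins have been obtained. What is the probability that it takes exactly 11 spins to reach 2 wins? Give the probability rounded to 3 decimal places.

0.052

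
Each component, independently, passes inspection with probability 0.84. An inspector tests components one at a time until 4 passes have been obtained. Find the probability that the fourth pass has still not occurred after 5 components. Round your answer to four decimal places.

0.1835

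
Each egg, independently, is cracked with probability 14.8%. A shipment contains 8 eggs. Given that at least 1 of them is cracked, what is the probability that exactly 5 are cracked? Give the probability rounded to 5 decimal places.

0.00340

X ~ Binomial(8, 0.148). Want P(X=5 | X≥1) = P(X=5) / P(X≥1).
P(X=5) = C(8,5)·0.148^5·0.852^3 = 0.0024593
P(X≥1) = 1 − 0.2776622 = 0.7223378
Ratio = 0.0024593 / 0.7223378 = 0.0034047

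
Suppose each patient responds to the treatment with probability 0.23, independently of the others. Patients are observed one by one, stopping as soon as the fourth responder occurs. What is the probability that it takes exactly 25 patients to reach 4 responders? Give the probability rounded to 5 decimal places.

Y = trial on which the fourth success occurs; negative binomial, r=4, p=0.23.
P(Y=25) = C(24,3) · p^4 · (1−p)^21
= 2024 · 0.0027984 · 0.0041334 = 0.0234114

0.02341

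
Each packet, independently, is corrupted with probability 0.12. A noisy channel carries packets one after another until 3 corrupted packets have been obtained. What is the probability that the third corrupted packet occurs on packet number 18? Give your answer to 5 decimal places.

Y = trial on which the third success occurs; negative binomial, r=3, p=0.12.
P(Y=18) = C(17,2) · p^3 · (1−p)^15
= 136 · 0.001728 · 0.14697 = 0.0345400

0.03454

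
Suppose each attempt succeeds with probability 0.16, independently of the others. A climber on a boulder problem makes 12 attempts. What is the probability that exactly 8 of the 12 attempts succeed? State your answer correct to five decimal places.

0.00011

X ~ Binomial(n=12, p=0.16).
P(X=8) = C(12,8) · p^8 · (1−p)^4
= 495 · 4.295e-07 · 0.49787 = 0.0001058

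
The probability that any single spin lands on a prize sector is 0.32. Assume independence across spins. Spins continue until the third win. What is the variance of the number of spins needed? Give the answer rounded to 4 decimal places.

19.9219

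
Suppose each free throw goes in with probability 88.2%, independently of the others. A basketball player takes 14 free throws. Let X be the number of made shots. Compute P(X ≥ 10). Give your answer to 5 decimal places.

0.98172

X ~ Binomial(14, 0.882); P(X ≥ 10) = Σ C(14,k) p^k (1−p)^(14−k) over k:
  k=10: C(14,10)·0.882^10·0.118^4 = 0.0552902
  k=11: C(14,11)·0.882^11·0.118^3 = 0.1502802
  k=12: C(14,12)·0.882^12·0.118^2 = 0.2808203
  k=13: C(14,13)·0.882^13·0.118^1 = 0.3229250
  k=14: C(14,14)·0.882^14·0.118^0 = 0.1724091
Total = 0.9817247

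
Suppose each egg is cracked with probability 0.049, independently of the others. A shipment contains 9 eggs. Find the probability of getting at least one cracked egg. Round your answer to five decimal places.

P(at least one) = 1 − P(none) = 1 − (1 − 0.049)^9
= 1 − 0.6362454 = 0.3637546

0.36375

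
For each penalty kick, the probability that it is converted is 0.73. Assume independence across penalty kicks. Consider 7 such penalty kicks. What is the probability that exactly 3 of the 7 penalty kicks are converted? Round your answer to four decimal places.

0.0724

X ~ Binomial(n=7, p=0.73).
P(X=3) = C(7,3) · p^3 · (1−p)^4
= 35 · 0.38902 · 0.0053144 = 0.072359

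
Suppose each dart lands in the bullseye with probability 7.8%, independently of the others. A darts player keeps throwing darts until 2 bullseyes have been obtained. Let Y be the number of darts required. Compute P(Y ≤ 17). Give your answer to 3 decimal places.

Finishing within 17 darts ⇔ at least 2 successes in the first 17. With X ~ Binomial(17, 0.078), P(Y ≤ 17) = 1 − P(X ≤ 1).
  k=0: C(17,0)·0.078^0·0.922^17 = 0.25143
  k=1: C(17,1)·0.078^1·0.922^16 = 0.36161
1 − 0.61304 = 0.38696

0.387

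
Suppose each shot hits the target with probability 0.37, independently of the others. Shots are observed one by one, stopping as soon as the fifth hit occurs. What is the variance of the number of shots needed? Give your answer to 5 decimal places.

Y = total shots until the fifth success; negative binomial with r=5, p=0.37.
Var(Y) = r(1−p)/p² = 5·0.63 / 0.37² = 23.0094960

23.00950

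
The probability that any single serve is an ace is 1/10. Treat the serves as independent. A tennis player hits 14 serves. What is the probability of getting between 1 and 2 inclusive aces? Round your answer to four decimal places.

0.6129

X ~ Binomial(14, 0.10); P(1 ≤ X ≤ 2) = Σ C(14,k) p^k (1−p)^(14−k) over k:
  k=1: C(14,1)·0.10^1·0.90^13 = 0.355861
  k=2: C(14,2)·0.10^2·0.90^12 = 0.257011
Total = 0.612872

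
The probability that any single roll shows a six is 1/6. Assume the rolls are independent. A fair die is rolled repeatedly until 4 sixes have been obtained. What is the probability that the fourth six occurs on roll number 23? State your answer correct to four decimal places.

0.0372

Y = trial on which the fourth success occurs; negative binomial, r=4, p=0.166667.
P(Y=23) = C(22,3) · p^4 · (1−p)^19
= 1540 · 0.0007716 · 0.031301 = 0.037194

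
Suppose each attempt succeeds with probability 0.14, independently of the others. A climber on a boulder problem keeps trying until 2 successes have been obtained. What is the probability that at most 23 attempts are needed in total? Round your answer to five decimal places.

Finishing within 23 attempts ⇔ at least 2 successes in the first 23. With X ~ Binomial(23, 0.14), P(Y ≤ 23) = 1 − P(X ≤ 1).
  k=0: C(23,0)·0.14^0·0.86^23 = 0.0311505
  k=1: C(23,1)·0.14^1·0.86^22 = 0.1166331
1 − 0.1477835 = 0.8522165

0.85222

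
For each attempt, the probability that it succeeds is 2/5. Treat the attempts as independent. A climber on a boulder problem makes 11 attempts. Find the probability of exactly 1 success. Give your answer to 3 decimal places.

0.027

X ~ Binomial(n=11, p=0.40).
P(X=1) = C(11,1) · p^1 · (1−p)^10
= 11 · 0.4 · 0.0060466 = 0.02661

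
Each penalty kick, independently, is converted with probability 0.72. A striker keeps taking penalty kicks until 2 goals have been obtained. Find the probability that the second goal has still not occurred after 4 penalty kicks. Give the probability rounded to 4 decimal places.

Needing more than 4 penalty kicks ⇔ fewer than 2 successes in the first 4. With X ~ Binomial(4, 0.72), P(Y > 4) = P(X ≤ 1).
  k=0: C(4,0)·0.72^0·0.28^4 = 0.006147
  k=1: C(4,1)·0.72^1·0.28^3 = 0.063222
P(X ≤ 1) = 0.069368

0.0694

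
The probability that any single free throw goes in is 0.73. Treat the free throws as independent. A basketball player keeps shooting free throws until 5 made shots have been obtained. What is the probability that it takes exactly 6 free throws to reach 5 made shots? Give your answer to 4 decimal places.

0.2799

Y = trial on which the fifth success occurs; negative binomial, r=5, p=0.73.
P(Y=6) = C(5,4) · p^5 · (1−p)^1
= 5 · 0.20731 · 0.27 = 0.279865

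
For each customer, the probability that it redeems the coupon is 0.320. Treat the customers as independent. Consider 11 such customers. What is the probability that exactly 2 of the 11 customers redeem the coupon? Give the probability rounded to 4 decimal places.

0.1751

X ~ Binomial(n=11, p=0.32).
P(X=2) = C(11,2) · p^2 · (1−p)^9
= 55 · 0.1024 · 0.031087 = 0.175083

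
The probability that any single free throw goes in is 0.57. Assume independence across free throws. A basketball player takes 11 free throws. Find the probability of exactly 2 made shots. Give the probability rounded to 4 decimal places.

0.0090

X ~ Binomial(n=11, p=0.57).
P(X=2) = C(11,2) · p^2 · (1−p)^9
= 55 · 0.3249 · 0.00050259 = 0.008981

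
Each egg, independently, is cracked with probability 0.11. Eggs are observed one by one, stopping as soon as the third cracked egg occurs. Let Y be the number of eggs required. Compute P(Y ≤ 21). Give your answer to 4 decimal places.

0.4113

Finishing within 21 eggs ⇔ at least 3 successes in the first 21. With X ~ Binomial(21, 0.11), P(Y ≤ 21) = 1 − P(X ≤ 2).
  k=0: C(21,0)·0.11^0·0.89^21 = 0.086535
  k=1: C(21,1)·0.11^1·0.89^20 = 0.224601
  k=2: C(21,2)·0.11^2·0.89^19 = 0.277597
1 − 0.588733 = 0.411267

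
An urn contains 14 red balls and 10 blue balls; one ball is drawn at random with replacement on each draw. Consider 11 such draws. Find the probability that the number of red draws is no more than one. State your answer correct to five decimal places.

X ~ Binomial(11, 0.583333); P(X ≤ 1) = Σ C(11,k) p^k (1−p)^(11−k) over k:
  k=0: C(11,0)·0.583333^0·0.416667^11 = 0.0000657
  k=1: C(11,1)·0.583333^1·0.416667^10 = 0.0010120
Total = 0.0010778

0.00108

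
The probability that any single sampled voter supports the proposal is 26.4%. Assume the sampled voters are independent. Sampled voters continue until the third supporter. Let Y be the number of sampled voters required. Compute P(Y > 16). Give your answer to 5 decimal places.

Needing more than 16 sampled voters ⇔ fewer than 3 successes in the first 16. With X ~ Binomial(16, 0.264), P(Y > 16) = P(X ≤ 2).
  k=0: C(16,0)·0.264^0·0.736^16 = 0.0074139
  k=1: C(16,1)·0.264^1·0.736^15 = 0.0425492
  k=2: C(16,2)·0.264^2·0.736^14 = 0.1144665
P(X ≤ 2) = 0.1644296

0.16443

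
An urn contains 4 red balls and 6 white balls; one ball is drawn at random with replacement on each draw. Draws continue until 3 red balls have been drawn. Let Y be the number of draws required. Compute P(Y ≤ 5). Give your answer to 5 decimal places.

0.31744

Finishing within 5 draws ⇔ at least 3 successes in the first 5. With X ~ Binomial(5, 0.40), P(Y ≤ 5) = 1 − P(X ≤ 2).
  k=0: C(5,0)·0.40^0·0.60^5 = 0.0777600
  k=1: C(5,1)·0.40^1·0.60^4 = 0.2592000
  k=2: C(5,2)·0.40^2·0.60^3 = 0.3456000
1 − 0.6825600 = 0.3174400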